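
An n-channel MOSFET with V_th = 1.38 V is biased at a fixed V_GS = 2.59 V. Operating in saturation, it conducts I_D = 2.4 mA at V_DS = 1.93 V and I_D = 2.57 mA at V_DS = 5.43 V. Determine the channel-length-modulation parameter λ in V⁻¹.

λ = 0.0211 V⁻¹

With V_GS fixed, I_D ∝ (1 + λ V_DS) in saturation, so I_D2/I_D1 = (1 + λ V_DS2)/(1 + λ V_DS1).
2.57/2.4 = 1.071 = (1 + 5.43 λ)/(1 + 1.93 λ).
Solving: λ (I_D1 V_DS2 − I_D2 V_DS1) = I_D2 − I_D1, so λ = (2.57 − 2.4) / (2.4 × 5.43 − 2.57 × 1.93) = 0.17 / 8.07 = 0.0211 V⁻¹.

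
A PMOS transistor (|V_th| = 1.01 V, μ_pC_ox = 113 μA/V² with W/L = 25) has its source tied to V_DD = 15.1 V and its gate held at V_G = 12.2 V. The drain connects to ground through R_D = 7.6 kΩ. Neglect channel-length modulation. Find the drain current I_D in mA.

V_SG = V_DD − V_G = 15.1 − 12.2 = 2.9 V, so V_ov = 2.9 − 1.01 = 1.89 V.
k_p = μ_pC_ox · (W/L) = 2.825 mA/V².
Assume saturation: I_D = ½ k_p V_ov² = 0.5 × 2.825 × 1.89² = 5.05 mA, giving V_SD = V_DD − I_D R_D = 15.1 − 5.05 × 7.6 = -23.2 V.
But -23.2 V < V_ov = 1.89 V, so the device is actually in triode.
In triode I_D = k_p[V_ov V_SD − ½ V_SD²] and I_D = (V_DD − V_SD)/R_D. Equating: 10.7 V_SD² − 41.58 V_SD + 15.1 = 0, giving V_SD = 0.406 V (the root below V_ov).
I_D = (15.1 − 0.406) / 7.6 = 1.93 mA.

I_D = 1.93 mA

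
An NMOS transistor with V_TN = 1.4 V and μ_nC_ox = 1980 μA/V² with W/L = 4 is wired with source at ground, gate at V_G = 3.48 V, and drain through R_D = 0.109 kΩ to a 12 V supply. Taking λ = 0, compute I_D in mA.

I_D = 17.1 mA

V_GS = V_G = 3.48 V, so V_ov = 3.48 − 1.4 = 2.08 V.
k_n = μ_nC_ox · (W/L) = 7.92 mA/V².
Assume saturation: I_D = ½ k_n V_ov² = 0.5 × 7.92 × 2.08² = 17.1 mA, giving V_DS = V_DD − I_D R_D = 12 − 17.1 × 0.109 = 10.1 V.
V_DS = 10.1 V ≥ V_ov = 2.08 V, confirming saturation.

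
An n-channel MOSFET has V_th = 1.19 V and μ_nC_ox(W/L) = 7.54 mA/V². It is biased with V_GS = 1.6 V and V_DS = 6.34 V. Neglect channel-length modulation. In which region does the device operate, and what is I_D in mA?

Saturation; I_D = 0.634 mA

V_ov = V_GS − V_th = 1.6 − 1.19 = 0.41 V.
Since V_DS = 6.34 V ≥ V_ov = 0.41 V, the device is in saturation.
I_D = ½ k_n V_ov² = 0.5 × 7.54 × 0.41² = 0.634 mA.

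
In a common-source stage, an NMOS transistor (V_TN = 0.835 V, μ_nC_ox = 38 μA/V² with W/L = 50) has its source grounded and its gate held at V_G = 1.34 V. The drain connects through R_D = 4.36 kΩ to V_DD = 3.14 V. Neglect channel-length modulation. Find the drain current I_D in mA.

I_D = 0.242 mA

V_GS = V_G = 1.34 V, so V_ov = 1.34 − 0.835 = 0.505 V.
k_n = μ_nC_ox · (W/L) = 1.9 mA/V².
Assume saturation: I_D = ½ k_n V_ov² = 0.5 × 1.9 × 0.505² = 0.242 mA, giving V_DS = V_DD − I_D R_D = 3.14 − 0.242 × 4.36 = 2.08 V.
V_DS = 2.08 V ≥ V_ov = 0.505 V, confirming saturation.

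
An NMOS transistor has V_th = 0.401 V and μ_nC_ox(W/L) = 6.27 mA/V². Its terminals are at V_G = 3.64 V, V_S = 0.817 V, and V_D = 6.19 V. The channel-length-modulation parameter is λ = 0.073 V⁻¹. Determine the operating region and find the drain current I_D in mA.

V_GS = V_G − V_S = 3.64 − 0.817 = 2.82 V; V_DS = V_D − V_S = 6.19 − 0.817 = 5.37 V.
V_ov = V_GS − V_th = 2.82 − 0.401 = 2.42 V.
Since V_DS = 5.37 V ≥ V_ov = 2.42 V, the device is in saturation.
I_D = ½ k_n V_ov² (1 + λ V_DS) = 0.5 × 6.27 × 2.42² × (1 + 0.073 × 5.37) = 25.6 mA.

Saturation; I_D = 25.6 mA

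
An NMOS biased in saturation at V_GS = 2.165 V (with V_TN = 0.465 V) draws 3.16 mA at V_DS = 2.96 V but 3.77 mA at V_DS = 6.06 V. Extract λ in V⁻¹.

λ = 0.0763 V⁻¹

With V_GS fixed, I_D ∝ (1 + λ V_DS) in saturation, so I_D2/I_D1 = (1 + λ V_DS2)/(1 + λ V_DS1).
3.77/3.16 = 1.193 = (1 + 6.06 λ)/(1 + 2.96 λ).
Solving: λ (I_D1 V_DS2 − I_D2 V_DS1) = I_D2 − I_D1, so λ = (3.77 − 3.16) / (3.16 × 6.06 − 3.77 × 2.96) = 0.61 / 7.99 = 0.0763 V⁻¹.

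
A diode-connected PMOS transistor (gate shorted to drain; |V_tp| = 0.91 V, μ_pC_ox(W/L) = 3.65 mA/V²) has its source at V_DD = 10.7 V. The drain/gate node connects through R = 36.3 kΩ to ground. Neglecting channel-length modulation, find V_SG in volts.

V_SG = 1.29 V

With gate tied to drain, V_SG = V_SD ≥ V_SG − |V_tp|, so the device is in saturation.
KCL at the drain: ½ k_p (V_SG − |V_tp|)² = (V_DD − V_SG)/R.
Let x = V_SG − 0.91. Then 66.2 x² + x − 9.79 = 0, giving x = 0.377 V (positive root), so V_SG = 1.29 V.
I_D = (V_DD − V_SG)/R = (10.7 − 1.29) / 36.3 = 0.259 mA.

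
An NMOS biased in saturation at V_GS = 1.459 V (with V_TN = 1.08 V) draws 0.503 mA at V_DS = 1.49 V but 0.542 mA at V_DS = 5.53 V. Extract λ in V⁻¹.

λ = 0.0198 V⁻¹

With V_GS fixed, I_D ∝ (1 + λ V_DS) in saturation, so I_D2/I_D1 = (1 + λ V_DS2)/(1 + λ V_DS1).
0.542/0.503 = 1.078 = (1 + 5.53 λ)/(1 + 1.49 λ).
Solving: λ (I_D1 V_DS2 − I_D2 V_DS1) = I_D2 − I_D1, so λ = (0.542 − 0.503) / (0.503 × 5.53 − 0.542 × 1.49) = 0.039 / 1.97 = 0.0198 V⁻¹.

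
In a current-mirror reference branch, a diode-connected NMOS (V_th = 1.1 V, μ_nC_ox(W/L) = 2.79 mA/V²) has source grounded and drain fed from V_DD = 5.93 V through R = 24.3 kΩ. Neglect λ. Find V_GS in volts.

V_GS = 1.46 V

With gate tied to drain, V_GS = V_DS ≥ V_GS − V_th, so the device is in saturation.
KCL at the drain: ½ k_n (V_GS − V_th)² = (V_DD − V_GS)/R.
Let x = V_GS − 1.1. Then 33.9 x² + x − 4.83 = 0, giving x = 0.363 V (positive root), so V_GS = 1.46 V.
I_D = (V_DD − V_GS)/R = (5.93 − 1.46) / 24.3 = 0.184 mA.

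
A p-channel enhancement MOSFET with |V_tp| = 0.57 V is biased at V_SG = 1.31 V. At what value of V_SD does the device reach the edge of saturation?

The boundary between triode and saturation is V_SD = V_SG − |V_tp| = V_ov.
V_ov = 1.31 − 0.57 = 0.74 V.

V_SD,sat = 0.740 V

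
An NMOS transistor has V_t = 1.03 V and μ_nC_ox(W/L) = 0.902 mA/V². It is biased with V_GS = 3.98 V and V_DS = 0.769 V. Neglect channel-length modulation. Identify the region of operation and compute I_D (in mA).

V_ov = V_GS − V_t = 3.98 − 1.03 = 2.95 V.
Since V_DS = 0.769 V < V_ov = 2.95 V, the device is in the triode region.
I_D = k_n [V_ov · V_DS − ½ V_DS²] = 0.902 × [2.95 × 0.769 − 0.5 × 0.769²] = 1.78 mA.

Triode; I_D = 1.78 mA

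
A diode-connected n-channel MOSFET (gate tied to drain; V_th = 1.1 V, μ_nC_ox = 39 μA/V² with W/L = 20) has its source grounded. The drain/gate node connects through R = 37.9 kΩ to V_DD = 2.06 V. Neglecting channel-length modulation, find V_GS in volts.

V_GS = 1.32 V

With gate tied to drain, V_GS = V_DS ≥ V_GS − V_th, so the device is in saturation.
k_n = μ_nC_ox · (W/L) = 0.78 mA/V².
KCL at the drain: ½ k_n (V_GS − V_th)² = (V_DD − V_GS)/R.
Let x = V_GS − 1.1. Then 14.8 x² + x − 0.96 = 0, giving x = 0.223 V (positive root), so V_GS = 1.32 V.
I_D = (V_DD − V_GS)/R = (2.06 − 1.32) / 37.9 = 0.0194 mA.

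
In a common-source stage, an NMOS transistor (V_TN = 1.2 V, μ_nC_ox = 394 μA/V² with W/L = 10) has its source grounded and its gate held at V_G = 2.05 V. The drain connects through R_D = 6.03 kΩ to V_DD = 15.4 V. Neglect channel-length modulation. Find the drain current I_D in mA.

I_D = 1.42 mA

V_GS = V_G = 2.05 V, so V_ov = 2.05 − 1.2 = 0.85 V.
k_n = μ_nC_ox · (W/L) = 3.94 mA/V².
Assume saturation: I_D = ½ k_n V_ov² = 0.5 × 3.94 × 0.85² = 1.42 mA, giving V_DS = V_DD − I_D R_D = 15.4 − 1.42 × 6.03 = 6.82 V.
V_DS = 6.82 V ≥ V_ov = 0.85 V, confirming saturation.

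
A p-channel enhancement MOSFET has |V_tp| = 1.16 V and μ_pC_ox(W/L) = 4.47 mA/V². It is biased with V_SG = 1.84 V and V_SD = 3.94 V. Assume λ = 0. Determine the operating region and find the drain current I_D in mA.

Saturation; I_D = 1.03 mA

V_ov = V_SG − |V_tp| = 1.84 − 1.16 = 0.68 V.
Since V_SD = 3.94 V ≥ V_ov = 0.68 V, the device is in saturation.
I_D = ½ k_p V_ov² = 0.5 × 4.47 × 0.68² = 1.03 mA.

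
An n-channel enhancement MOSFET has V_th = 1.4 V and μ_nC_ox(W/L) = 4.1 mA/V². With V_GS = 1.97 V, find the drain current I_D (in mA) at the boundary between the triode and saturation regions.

I_D = 0.666 mA

At the boundary V_DS = V_ov = V_GS − V_th = 1.97 − 1.4 = 0.57 V.
I_D = ½ k_n V_ov² = 0.5 × 4.1 × 0.57² = 0.666 mA.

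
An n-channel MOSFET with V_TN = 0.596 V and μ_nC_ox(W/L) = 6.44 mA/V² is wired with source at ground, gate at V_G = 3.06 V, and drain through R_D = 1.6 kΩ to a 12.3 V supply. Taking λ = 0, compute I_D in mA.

I_D = 7.36 mA

V_GS = V_G = 3.06 V, so V_ov = 3.06 − 0.596 = 2.46 V.
Assume saturation: I_D = ½ k_n V_ov² = 0.5 × 6.44 × 2.46² = 19.5 mA, giving V_DS = V_DD − I_D R_D = 12.3 − 19.5 × 1.6 = -19 V.
But -19 V < V_ov = 2.46 V, so the device is actually in triode.
In triode I_D = k_n[V_ov V_DS − ½ V_DS²] and I_D = (V_DD − V_DS)/R_D. Equating: 5.15 V_DS² − 26.39 V_DS + 12.3 = 0, giving V_DS = 0.519 V (the root below V_ov).
I_D = (12.3 − 0.519) / 1.6 = 7.36 mA.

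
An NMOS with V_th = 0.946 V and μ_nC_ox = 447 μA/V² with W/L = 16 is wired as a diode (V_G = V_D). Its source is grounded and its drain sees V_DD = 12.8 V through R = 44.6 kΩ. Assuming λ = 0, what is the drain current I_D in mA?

I_D = 0.260 mA

With gate tied to drain, V_GS = V_DS ≥ V_GS − V_th, so the device is in saturation.
k_n = μ_nC_ox · (W/L) = 7.152 mA/V².
KCL at the drain: ½ k_n (V_GS − V_th)² = (V_DD − V_GS)/R.
Let x = V_GS − 0.946. Then 159 x² + x − 11.85 = 0, giving x = 0.27 V (positive root), so V_GS = 1.22 V.
I_D = (V_DD − V_GS)/R = (12.8 − 1.22) / 44.6 = 0.26 mA.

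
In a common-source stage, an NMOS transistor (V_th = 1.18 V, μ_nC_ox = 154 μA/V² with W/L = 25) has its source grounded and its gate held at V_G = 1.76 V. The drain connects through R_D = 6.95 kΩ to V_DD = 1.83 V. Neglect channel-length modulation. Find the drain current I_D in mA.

V_GS = V_G = 1.76 V, so V_ov = 1.76 − 1.18 = 0.58 V.
k_n = μ_nC_ox · (W/L) = 3.85 mA/V².
Assume saturation: I_D = ½ k_n V_ov² = 0.5 × 3.85 × 0.58² = 0.648 mA, giving V_DS = V_DD − I_D R_D = 1.83 − 0.648 × 6.95 = -2.67 V.
But -2.67 V < V_ov = 0.58 V, so the device is actually in triode.
In triode I_D = k_n[V_ov V_DS − ½ V_DS²] and I_D = (V_DD − V_DS)/R_D. Equating: 13.4 V_DS² − 16.52 V_DS + 1.83 = 0, giving V_DS = 0.123 V (the root below V_ov).
I_D = (1.83 − 0.123) / 6.95 = 0.246 mA.

I_D = 0.246 mA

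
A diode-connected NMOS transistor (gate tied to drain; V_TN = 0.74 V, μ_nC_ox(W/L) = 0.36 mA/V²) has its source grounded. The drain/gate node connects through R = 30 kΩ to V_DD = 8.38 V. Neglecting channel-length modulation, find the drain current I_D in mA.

With gate tied to drain, V_GS = V_DS ≥ V_GS − V_TN, so the device is in saturation.
KCL at the drain: ½ k_n (V_GS − V_TN)² = (V_DD − V_GS)/R.
Let x = V_GS − 0.74. Then 5.4 x² + x − 7.64 = 0, giving x = 1.1 V (positive root), so V_GS = 1.84 V.
I_D = (V_DD − V_GS)/R = (8.38 − 1.84) / 30 = 0.218 mA.

I_D = 0.218 mA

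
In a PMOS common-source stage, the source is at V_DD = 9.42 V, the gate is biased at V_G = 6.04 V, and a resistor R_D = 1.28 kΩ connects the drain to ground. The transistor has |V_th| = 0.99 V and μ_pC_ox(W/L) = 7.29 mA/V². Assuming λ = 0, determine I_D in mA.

V_SG = V_DD − V_G = 9.42 − 6.04 = 3.38 V, so V_ov = 3.38 − 0.99 = 2.39 V.
Assume saturation: I_D = ½ k_p V_ov² = 0.5 × 7.29 × 2.39² = 20.8 mA, giving V_SD = V_DD − I_D R_D = 9.42 − 20.8 × 1.28 = -17.2 V.
But -17.2 V < V_ov = 2.39 V, so the device is actually in triode.
In triode I_D = k_p[V_ov V_SD − ½ V_SD²] and I_D = (V_DD − V_SD)/R_D. Equating: 4.67 V_SD² − 23.3 V_SD + 9.42 = 0, giving V_SD = 0.444 V (the root below V_ov).
I_D = (9.42 − 0.444) / 1.28 = 7.01 mA.

I_D = 7.01 mA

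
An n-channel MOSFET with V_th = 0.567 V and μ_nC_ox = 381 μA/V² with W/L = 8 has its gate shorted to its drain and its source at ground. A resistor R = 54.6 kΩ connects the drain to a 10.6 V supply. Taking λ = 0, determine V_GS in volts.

With gate tied to drain, V_GS = V_DS ≥ V_GS − V_th, so the device is in saturation.
k_n = μ_nC_ox · (W/L) = 3.048 mA/V².
KCL at the drain: ½ k_n (V_GS − V_th)² = (V_DD − V_GS)/R.
Let x = V_GS − 0.567. Then 83.2 x² + x − 10.03 = 0, giving x = 0.341 V (positive root), so V_GS = 0.908 V.
I_D = (V_DD − V_GS)/R = (10.6 − 0.908) / 54.6 = 0.178 mA.

V_GS = 0.908 V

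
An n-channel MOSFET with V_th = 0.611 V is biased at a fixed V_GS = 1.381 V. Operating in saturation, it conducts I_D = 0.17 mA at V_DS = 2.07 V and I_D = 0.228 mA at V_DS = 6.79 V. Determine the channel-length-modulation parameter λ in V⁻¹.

With V_GS fixed, I_D ∝ (1 + λ V_DS) in saturation, so I_D2/I_D1 = (1 + λ V_DS2)/(1 + λ V_DS1).
0.228/0.17 = 1.341 = (1 + 6.79 λ)/(1 + 2.07 λ).
Solving: λ (I_D1 V_DS2 − I_D2 V_DS1) = I_D2 − I_D1, so λ = (0.228 − 0.17) / (0.17 × 6.79 − 0.228 × 2.07) = 0.058 / 0.682 = 0.085 V⁻¹.

λ = 0.0850 V⁻¹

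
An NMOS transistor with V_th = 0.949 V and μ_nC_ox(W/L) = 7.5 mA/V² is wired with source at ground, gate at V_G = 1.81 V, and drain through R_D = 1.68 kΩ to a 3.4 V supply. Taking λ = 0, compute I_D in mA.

V_GS = V_G = 1.81 V, so V_ov = 1.81 − 0.949 = 0.861 V.
Assume saturation: I_D = ½ k_n V_ov² = 0.5 × 7.5 × 0.861² = 2.78 mA, giving V_DS = V_DD − I_D R_D = 3.4 − 2.78 × 1.68 = -1.27 V.
But -1.27 V < V_ov = 0.861 V, so the device is actually in triode.
In triode I_D = k_n[V_ov V_DS − ½ V_DS²] and I_D = (V_DD − V_DS)/R_D. Equating: 6.3 V_DS² − 11.85 V_DS + 3.4 = 0, giving V_DS = 0.353 V (the root below V_ov).
I_D = (3.4 − 0.353) / 1.68 = 1.81 mA.

I_D = 1.81 mA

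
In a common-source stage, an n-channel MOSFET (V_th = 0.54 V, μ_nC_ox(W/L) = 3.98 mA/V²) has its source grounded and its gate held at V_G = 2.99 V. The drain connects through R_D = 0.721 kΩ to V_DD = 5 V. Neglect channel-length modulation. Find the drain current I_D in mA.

V_GS = V_G = 2.99 V, so V_ov = 2.99 − 0.54 = 2.45 V.
Assume saturation: I_D = ½ k_n V_ov² = 0.5 × 3.98 × 2.45² = 11.9 mA, giving V_DS = V_DD − I_D R_D = 5 − 11.9 × 0.721 = -3.61 V.
But -3.61 V < V_ov = 2.45 V, so the device is actually in triode.
In triode I_D = k_n[V_ov V_DS − ½ V_DS²] and I_D = (V_DD − V_DS)/R_D. Equating: 1.43 V_DS² − 8.03 V_DS + 5 = 0, giving V_DS = 0.714 V (the root below V_ov).
I_D = (5 − 0.714) / 0.721 = 5.95 mA.

I_D = 5.95 mA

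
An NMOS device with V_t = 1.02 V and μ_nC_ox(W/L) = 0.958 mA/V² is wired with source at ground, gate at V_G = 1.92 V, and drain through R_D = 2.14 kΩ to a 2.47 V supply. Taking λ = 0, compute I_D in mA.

I_D = 0.388 mA

V_GS = V_G = 1.92 V, so V_ov = 1.92 − 1.02 = 0.9 V.
Assume saturation: I_D = ½ k_n V_ov² = 0.5 × 0.958 × 0.9² = 0.388 mA, giving V_DS = V_DD − I_D R_D = 2.47 − 0.388 × 2.14 = 1.64 V.
V_DS = 1.64 V ≥ V_ov = 0.9 V, confirming saturation.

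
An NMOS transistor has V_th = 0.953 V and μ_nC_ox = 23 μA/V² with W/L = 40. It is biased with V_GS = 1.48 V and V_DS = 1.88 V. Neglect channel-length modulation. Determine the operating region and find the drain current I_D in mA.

k_n = μ_nC_ox · (W/L) = 0.92 mA/V².
V_ov = V_GS − V_th = 1.48 − 0.953 = 0.527 V.
Since V_DS = 1.88 V ≥ V_ov = 0.527 V, the device is in saturation.
I_D = ½ k_n V_ov² = 0.5 × 0.92 × 0.527² = 0.128 mA.

Saturation; I_D = 0.128 mA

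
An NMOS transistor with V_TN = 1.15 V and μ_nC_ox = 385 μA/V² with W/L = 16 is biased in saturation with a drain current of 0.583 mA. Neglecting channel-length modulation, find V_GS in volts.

V_GS = 1.59 V

k_n = μ_nC_ox · (W/L) = 6.16 mA/V².
In saturation I_D = ½ k_n (V_GS − V_TN)², so V_GS − V_TN = √(2 I_D / k_n) = √(2 × 0.583 / 6.16) = 0.435 V.
V_GS = 1.15 + 0.435 = 1.59 V.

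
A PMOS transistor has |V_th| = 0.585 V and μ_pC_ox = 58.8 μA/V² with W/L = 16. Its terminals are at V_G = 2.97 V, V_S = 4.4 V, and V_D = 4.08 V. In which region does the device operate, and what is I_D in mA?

V_SG = V_S − V_G = 4.4 − 2.97 = 1.43 V; V_SD = V_S − V_D = 4.4 − 4.08 = 0.32 V.
k_p = μ_pC_ox · (W/L) = 0.9408 mA/V².
V_ov = V_SG − |V_th| = 1.43 − 0.585 = 0.845 V.
Since V_SD = 0.32 V < V_ov = 0.845 V, the device is in the triode region.
I_D = k_p [V_ov · V_SD − ½ V_SD²] = 0.9408 × [0.845 × 0.32 − 0.5 × 0.32²] = 0.206 mA.

Triode; I_D = 0.206 mA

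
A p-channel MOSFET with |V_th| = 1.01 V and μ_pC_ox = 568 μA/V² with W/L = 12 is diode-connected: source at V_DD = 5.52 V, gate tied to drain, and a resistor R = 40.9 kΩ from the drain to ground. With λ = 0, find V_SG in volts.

V_SG = 1.19 V

With gate tied to drain, V_SG = V_SD ≥ V_SG − |V_th|, so the device is in saturation.
k_p = μ_pC_ox · (W/L) = 6.816 mA/V².
KCL at the drain: ½ k_p (V_SG − |V_th|)² = (V_DD − V_SG)/R.
Let x = V_SG − 1.01. Then 139 x² + x − 4.51 = 0, giving x = 0.176 V (positive root), so V_SG = 1.19 V.
I_D = (V_DD − V_SG)/R = (5.52 − 1.19) / 40.9 = 0.106 mA.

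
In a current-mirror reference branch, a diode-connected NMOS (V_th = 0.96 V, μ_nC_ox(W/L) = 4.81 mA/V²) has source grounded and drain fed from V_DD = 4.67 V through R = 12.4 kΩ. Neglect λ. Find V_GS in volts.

With gate tied to drain, V_GS = V_DS ≥ V_GS − V_th, so the device is in saturation.
KCL at the drain: ½ k_n (V_GS − V_th)² = (V_DD − V_GS)/R.
Let x = V_GS − 0.96. Then 29.8 x² + x − 3.71 = 0, giving x = 0.336 V (positive root), so V_GS = 1.3 V.
I_D = (V_DD − V_GS)/R = (4.67 − 1.3) / 12.4 = 0.272 mA.

V_GS = 1.30 V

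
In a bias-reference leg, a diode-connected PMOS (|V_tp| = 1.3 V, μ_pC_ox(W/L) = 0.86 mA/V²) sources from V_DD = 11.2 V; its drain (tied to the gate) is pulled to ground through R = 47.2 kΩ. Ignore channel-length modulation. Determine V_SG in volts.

V_SG = 1.97 V

With gate tied to drain, V_SG = V_SD ≥ V_SG − |V_tp|, so the device is in saturation.
KCL at the drain: ½ k_p (V_SG − |V_tp|)² = (V_DD − V_SG)/R.
Let x = V_SG − 1.3. Then 20.3 x² + x − 9.9 = 0, giving x = 0.674 V (positive root), so V_SG = 1.97 V.
I_D = (V_DD − V_SG)/R = (11.2 − 1.97) / 47.2 = 0.195 mA.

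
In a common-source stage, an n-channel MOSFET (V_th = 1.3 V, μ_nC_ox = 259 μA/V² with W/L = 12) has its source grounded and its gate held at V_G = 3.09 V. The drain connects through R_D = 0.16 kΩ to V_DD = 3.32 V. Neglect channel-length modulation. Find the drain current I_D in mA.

V_GS = V_G = 3.09 V, so V_ov = 3.09 − 1.3 = 1.79 V.
k_n = μ_nC_ox · (W/L) = 3.108 mA/V².
Assume saturation: I_D = ½ k_n V_ov² = 0.5 × 3.108 × 1.79² = 4.98 mA, giving V_DS = V_DD − I_D R_D = 3.32 − 4.98 × 0.16 = 2.52 V.
V_DS = 2.52 V ≥ V_ov = 1.79 V, confirming saturation.

I_D = 4.98 mA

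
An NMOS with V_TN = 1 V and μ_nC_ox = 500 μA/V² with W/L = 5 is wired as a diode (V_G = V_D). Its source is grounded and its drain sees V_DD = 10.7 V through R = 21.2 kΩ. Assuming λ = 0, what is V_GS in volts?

With gate tied to drain, V_GS = V_DS ≥ V_GS − V_TN, so the device is in saturation.
k_n = μ_nC_ox · (W/L) = 2.5 mA/V².
KCL at the drain: ½ k_n (V_GS − V_TN)² = (V_DD − V_GS)/R.
Let x = V_GS − 1. Then 26.5 x² + x − 9.7 = 0, giving x = 0.586 V (positive root), so V_GS = 1.59 V.
I_D = (V_DD − V_GS)/R = (10.7 − 1.59) / 21.2 = 0.43 mA.

V_GS = 1.59 V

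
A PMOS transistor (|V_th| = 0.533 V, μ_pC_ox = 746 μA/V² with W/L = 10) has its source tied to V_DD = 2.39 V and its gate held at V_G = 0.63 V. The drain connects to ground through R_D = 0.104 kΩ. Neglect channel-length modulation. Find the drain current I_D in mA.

I_D = 5.62 mA

V_SG = V_DD − V_G = 2.39 − 0.63 = 1.76 V, so V_ov = 1.76 − 0.533 = 1.23 V.
k_p = μ_pC_ox · (W/L) = 7.46 mA/V².
Assume saturation: I_D = ½ k_p V_ov² = 0.5 × 7.46 × 1.23² = 5.62 mA, giving V_SD = V_DD − I_D R_D = 2.39 − 5.62 × 0.104 = 1.81 V.
V_SD = 1.81 V ≥ V_ov = 1.23 V, confirming saturation.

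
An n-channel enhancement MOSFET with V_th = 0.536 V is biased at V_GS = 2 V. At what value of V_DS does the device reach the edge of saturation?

The boundary between triode and saturation is V_DS = V_GS − V_th = V_ov.
V_ov = 2 − 0.536 = 1.46 V.

V_DS,sat = 1.46 V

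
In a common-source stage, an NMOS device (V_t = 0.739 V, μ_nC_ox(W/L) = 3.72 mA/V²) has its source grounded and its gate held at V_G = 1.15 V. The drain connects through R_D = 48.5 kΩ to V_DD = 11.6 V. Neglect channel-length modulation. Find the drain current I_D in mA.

V_GS = V_G = 1.15 V, so V_ov = 1.15 − 0.739 = 0.411 V.
Assume saturation: I_D = ½ k_n V_ov² = 0.5 × 3.72 × 0.411² = 0.314 mA, giving V_DS = V_DD − I_D R_D = 11.6 − 0.314 × 48.5 = -3.64 V.
But -3.64 V < V_ov = 0.411 V, so the device is actually in triode.
In triode I_D = k_n[V_ov V_DS − ½ V_DS²] and I_D = (V_DD − V_DS)/R_D. Equating: 90.2 V_DS² − 75.15 V_DS + 11.6 = 0, giving V_DS = 0.205 V (the root below V_ov).
I_D = (11.6 − 0.205) / 48.5 = 0.235 mA.

I_D = 0.235 mA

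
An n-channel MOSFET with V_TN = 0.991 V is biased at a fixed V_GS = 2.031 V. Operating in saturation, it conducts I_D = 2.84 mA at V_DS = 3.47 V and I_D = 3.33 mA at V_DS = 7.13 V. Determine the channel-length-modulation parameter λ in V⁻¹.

λ = 0.0564 V⁻¹

With V_GS fixed, I_D ∝ (1 + λ V_DS) in saturation, so I_D2/I_D1 = (1 + λ V_DS2)/(1 + λ V_DS1).
3.33/2.84 = 1.173 = (1 + 7.13 λ)/(1 + 3.47 λ).
Solving: λ (I_D1 V_DS2 − I_D2 V_DS1) = I_D2 − I_D1, so λ = (3.33 − 2.84) / (2.84 × 7.13 − 3.33 × 3.47) = 0.49 / 8.69 = 0.0564 V⁻¹.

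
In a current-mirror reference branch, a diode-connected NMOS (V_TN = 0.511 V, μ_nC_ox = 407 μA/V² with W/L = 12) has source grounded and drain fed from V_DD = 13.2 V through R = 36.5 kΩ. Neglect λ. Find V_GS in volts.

V_GS = 0.883 V

With gate tied to drain, V_GS = V_DS ≥ V_GS − V_TN, so the device is in saturation.
k_n = μ_nC_ox · (W/L) = 4.884 mA/V².
KCL at the drain: ½ k_n (V_GS − V_TN)² = (V_DD − V_GS)/R.
Let x = V_GS − 0.511. Then 89.1 x² + x − 12.69 = 0, giving x = 0.372 V (positive root), so V_GS = 0.883 V.
I_D = (V_DD − V_GS)/R = (13.2 − 0.883) / 36.5 = 0.337 mA.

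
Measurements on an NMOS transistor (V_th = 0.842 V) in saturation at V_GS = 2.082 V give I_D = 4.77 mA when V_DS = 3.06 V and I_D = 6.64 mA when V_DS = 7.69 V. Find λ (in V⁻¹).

With V_GS fixed, I_D ∝ (1 + λ V_DS) in saturation, so I_D2/I_D1 = (1 + λ V_DS2)/(1 + λ V_DS1).
6.64/4.77 = 1.392 = (1 + 7.69 λ)/(1 + 3.06 λ).
Solving: λ (I_D1 V_DS2 − I_D2 V_DS1) = I_D2 − I_D1, so λ = (6.64 − 4.77) / (4.77 × 7.69 − 6.64 × 3.06) = 1.87 / 16.4 = 0.114 V⁻¹.

λ = 0.114 V⁻¹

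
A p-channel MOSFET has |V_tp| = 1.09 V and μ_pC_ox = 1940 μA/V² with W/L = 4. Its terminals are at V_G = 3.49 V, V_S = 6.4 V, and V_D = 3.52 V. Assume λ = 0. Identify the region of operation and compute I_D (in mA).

Saturation; I_D = 12.9 mA

V_SG = V_S − V_G = 6.4 − 3.49 = 2.91 V; V_SD = V_S − V_D = 6.4 − 3.52 = 2.88 V.
k_p = μ_pC_ox · (W/L) = 7.76 mA/V².
V_ov = V_SG − |V_tp| = 2.91 − 1.09 = 1.82 V.
Since V_SD = 2.88 V ≥ V_ov = 1.82 V, the device is in saturation.
I_D = ½ k_p V_ov² = 0.5 × 7.76 × 1.82² = 12.9 mA.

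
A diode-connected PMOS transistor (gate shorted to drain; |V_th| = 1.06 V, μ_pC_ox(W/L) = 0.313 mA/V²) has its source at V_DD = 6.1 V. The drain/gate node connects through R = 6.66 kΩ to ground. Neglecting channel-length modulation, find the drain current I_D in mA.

With gate tied to drain, V_SG = V_SD ≥ V_SG − |V_th|, so the device is in saturation.
KCL at the drain: ½ k_p (V_SG − |V_th|)² = (V_DD − V_SG)/R.
Let x = V_SG − 1.06. Then 1.04 x² + x − 5.04 = 0, giving x = 1.77 V (positive root), so V_SG = 2.83 V.
I_D = (V_DD − V_SG)/R = (6.1 − 2.83) / 6.66 = 0.491 mA.

I_D = 0.491 mA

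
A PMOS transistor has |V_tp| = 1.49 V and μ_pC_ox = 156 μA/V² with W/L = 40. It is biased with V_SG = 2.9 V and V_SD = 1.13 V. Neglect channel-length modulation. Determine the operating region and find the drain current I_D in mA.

k_p = μ_pC_ox · (W/L) = 6.24 mA/V².
V_ov = V_SG − |V_tp| = 2.9 − 1.49 = 1.41 V.
Since V_SD = 1.13 V < V_ov = 1.41 V, the device is in the triode region.
I_D = k_p [V_ov · V_SD − ½ V_SD²] = 6.24 × [1.41 × 1.13 − 0.5 × 1.13²] = 5.96 mA.

Triode; I_D = 5.96 mA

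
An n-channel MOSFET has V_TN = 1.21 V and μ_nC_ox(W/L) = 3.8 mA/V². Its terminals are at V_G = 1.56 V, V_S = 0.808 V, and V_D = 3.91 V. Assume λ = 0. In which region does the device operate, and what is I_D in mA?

V_GS = V_G − V_S = 1.56 − 0.808 = 0.752 V; V_DS = V_D − V_S = 3.91 − 0.808 = 3.1 V.
V_GS = 0.752 V < V_TN = 1.21 V, so the transistor is in cutoff.

Cutoff; I_D = 0 mA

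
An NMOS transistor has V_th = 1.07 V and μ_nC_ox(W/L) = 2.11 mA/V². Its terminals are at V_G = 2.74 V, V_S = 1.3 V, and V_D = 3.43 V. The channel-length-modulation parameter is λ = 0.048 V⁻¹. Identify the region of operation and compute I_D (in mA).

V_GS = V_G − V_S = 2.74 − 1.3 = 1.44 V; V_DS = V_D − V_S = 3.43 − 1.3 = 2.13 V.
V_ov = V_GS − V_th = 1.44 − 1.07 = 0.37 V.
Since V_DS = 2.13 V ≥ V_ov = 0.37 V, the device is in saturation.
I_D = ½ k_n V_ov² (1 + λ V_DS) = 0.5 × 2.11 × 0.37² × (1 + 0.048 × 2.13) = 0.159 mA.

Saturation; I_D = 0.159 mA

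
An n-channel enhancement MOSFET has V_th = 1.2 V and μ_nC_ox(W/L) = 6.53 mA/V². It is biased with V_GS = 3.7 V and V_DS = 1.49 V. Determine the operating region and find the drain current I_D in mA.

Triode; I_D = 17.1 mA

V_ov = V_GS − V_th = 3.7 − 1.2 = 2.5 V.
Since V_DS = 1.49 V < V_ov = 2.5 V, the device is in the triode region.
I_D = k_n [V_ov · V_DS − ½ V_DS²] = 6.53 × [2.5 × 1.49 − 0.5 × 1.49²] = 17.1 mA.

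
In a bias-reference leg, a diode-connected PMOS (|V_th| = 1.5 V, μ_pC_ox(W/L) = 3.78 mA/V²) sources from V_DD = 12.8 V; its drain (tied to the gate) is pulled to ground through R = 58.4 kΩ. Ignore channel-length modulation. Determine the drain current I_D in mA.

With gate tied to drain, V_SG = V_SD ≥ V_SG − |V_th|, so the device is in saturation.
KCL at the drain: ½ k_p (V_SG − |V_th|)² = (V_DD − V_SG)/R.
Let x = V_SG − 1.5. Then 110 x² + x − 11.3 = 0, giving x = 0.315 V (positive root), so V_SG = 1.82 V.
I_D = (V_DD − V_SG)/R = (12.8 − 1.82) / 58.4 = 0.188 mA.

I_D = 0.188 mA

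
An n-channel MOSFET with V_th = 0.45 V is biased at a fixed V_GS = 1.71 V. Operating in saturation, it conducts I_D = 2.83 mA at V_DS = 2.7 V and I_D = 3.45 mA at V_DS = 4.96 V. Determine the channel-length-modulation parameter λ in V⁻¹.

λ = 0.131 V⁻¹

With V_GS fixed, I_D ∝ (1 + λ V_DS) in saturation, so I_D2/I_D1 = (1 + λ V_DS2)/(1 + λ V_DS1).
3.45/2.83 = 1.219 = (1 + 4.96 λ)/(1 + 2.7 λ).
Solving: λ (I_D1 V_DS2 − I_D2 V_DS1) = I_D2 − I_D1, so λ = (3.45 − 2.83) / (2.83 × 4.96 − 3.45 × 2.7) = 0.62 / 4.72 = 0.131 V⁻¹.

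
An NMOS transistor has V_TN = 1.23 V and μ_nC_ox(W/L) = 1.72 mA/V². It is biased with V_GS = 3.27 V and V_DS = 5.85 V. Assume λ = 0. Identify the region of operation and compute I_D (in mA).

Saturation; I_D = 3.58 mA

V_ov = V_GS − V_TN = 3.27 − 1.23 = 2.04 V.
Since V_DS = 5.85 V ≥ V_ov = 2.04 V, the device is in saturation.
I_D = ½ k_n V_ov² = 0.5 × 1.72 × 2.04² = 3.58 mA.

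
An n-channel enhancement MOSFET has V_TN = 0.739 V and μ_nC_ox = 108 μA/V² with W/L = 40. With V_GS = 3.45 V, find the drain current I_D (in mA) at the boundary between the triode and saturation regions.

At the boundary V_DS = V_ov = V_GS − V_TN = 3.45 − 0.739 = 2.71 V.
k_n = μ_nC_ox · (W/L) = 4.32 mA/V².
I_D = ½ k_n V_ov² = 0.5 × 4.32 × 2.71² = 15.9 mA.

I_D = 15.9 mA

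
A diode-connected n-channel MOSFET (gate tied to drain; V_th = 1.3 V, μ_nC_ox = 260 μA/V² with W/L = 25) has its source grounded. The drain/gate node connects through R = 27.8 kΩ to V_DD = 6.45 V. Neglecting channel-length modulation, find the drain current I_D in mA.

I_D = 0.177 mA

With gate tied to drain, V_GS = V_DS ≥ V_GS − V_th, so the device is in saturation.
k_n = μ_nC_ox · (W/L) = 6.5 mA/V².
KCL at the drain: ½ k_n (V_GS − V_th)² = (V_DD − V_GS)/R.
Let x = V_GS − 1.3. Then 90.4 x² + x − 5.15 = 0, giving x = 0.233 V (positive root), so V_GS = 1.53 V.
I_D = (V_DD − V_GS)/R = (6.45 − 1.53) / 27.8 = 0.177 mA.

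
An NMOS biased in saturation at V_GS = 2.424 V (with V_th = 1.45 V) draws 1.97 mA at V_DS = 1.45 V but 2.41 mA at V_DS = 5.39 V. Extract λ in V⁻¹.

With V_GS fixed, I_D ∝ (1 + λ V_DS) in saturation, so I_D2/I_D1 = (1 + λ V_DS2)/(1 + λ V_DS1).
2.41/1.97 = 1.223 = (1 + 5.39 λ)/(1 + 1.45 λ).
Solving: λ (I_D1 V_DS2 − I_D2 V_DS1) = I_D2 − I_D1, so λ = (2.41 − 1.97) / (1.97 × 5.39 − 2.41 × 1.45) = 0.44 / 7.12 = 0.0618 V⁻¹.

λ = 0.0618 V⁻¹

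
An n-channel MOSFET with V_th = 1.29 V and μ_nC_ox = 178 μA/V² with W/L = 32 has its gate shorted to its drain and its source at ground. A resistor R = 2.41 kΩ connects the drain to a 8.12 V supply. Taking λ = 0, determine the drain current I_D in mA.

With gate tied to drain, V_GS = V_DS ≥ V_GS − V_th, so the device is in saturation.
k_n = μ_nC_ox · (W/L) = 5.696 mA/V².
KCL at the drain: ½ k_n (V_GS − V_th)² = (V_DD − V_GS)/R.
Let x = V_GS − 1.29. Then 6.86 x² + x − 6.83 = 0, giving x = 0.927 V (positive root), so V_GS = 2.22 V.
I_D = (V_DD − V_GS)/R = (8.12 − 2.22) / 2.41 = 2.45 mA.

I_D = 2.45 mA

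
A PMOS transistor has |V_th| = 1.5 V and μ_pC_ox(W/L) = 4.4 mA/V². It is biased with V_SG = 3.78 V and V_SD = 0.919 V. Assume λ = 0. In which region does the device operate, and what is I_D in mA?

V_ov = V_SG − |V_th| = 3.78 − 1.5 = 2.28 V.
Since V_SD = 0.919 V < V_ov = 2.28 V, the device is in the triode region.
I_D = k_p [V_ov · V_SD − ½ V_SD²] = 4.4 × [2.28 × 0.919 − 0.5 × 0.919²] = 7.36 mA.

Triode; I_D = 7.36 mA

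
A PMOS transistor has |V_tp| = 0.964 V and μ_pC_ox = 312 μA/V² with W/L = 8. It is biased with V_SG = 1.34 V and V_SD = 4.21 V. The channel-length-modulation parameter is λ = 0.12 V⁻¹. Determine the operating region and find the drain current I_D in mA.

k_p = μ_pC_ox · (W/L) = 2.496 mA/V².
V_ov = V_SG − |V_tp| = 1.34 − 0.964 = 0.376 V.
Since V_SD = 4.21 V ≥ V_ov = 0.376 V, the device is in saturation.
I_D = ½ k_p V_ov² (1 + λ V_SD) = 0.5 × 2.496 × 0.376² × (1 + 0.12 × 4.21) = 0.266 mA.

Saturation; I_D = 0.266 mA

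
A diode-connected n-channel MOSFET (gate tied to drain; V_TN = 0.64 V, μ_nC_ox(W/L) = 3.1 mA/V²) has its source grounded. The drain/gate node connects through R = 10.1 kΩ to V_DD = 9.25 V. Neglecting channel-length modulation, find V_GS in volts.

With gate tied to drain, V_GS = V_DS ≥ V_GS − V_TN, so the device is in saturation.
KCL at the drain: ½ k_n (V_GS − V_TN)² = (V_DD − V_GS)/R.
Let x = V_GS − 0.64. Then 15.7 x² + x − 8.61 = 0, giving x = 0.71 V (positive root), so V_GS = 1.35 V.
I_D = (V_DD − V_GS)/R = (9.25 − 1.35) / 10.1 = 0.782 mA.

V_GS = 1.35 V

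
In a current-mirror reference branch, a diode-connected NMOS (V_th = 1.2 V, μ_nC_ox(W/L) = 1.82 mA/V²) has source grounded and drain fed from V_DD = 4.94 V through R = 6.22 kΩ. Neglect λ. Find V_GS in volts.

V_GS = 1.93 V

With gate tied to drain, V_GS = V_DS ≥ V_GS − V_th, so the device is in saturation.
KCL at the drain: ½ k_n (V_GS − V_th)² = (V_DD − V_GS)/R.
Let x = V_GS − 1.2. Then 5.66 x² + x − 3.74 = 0, giving x = 0.729 V (positive root), so V_GS = 1.93 V.
I_D = (V_DD − V_GS)/R = (4.94 − 1.93) / 6.22 = 0.484 mA.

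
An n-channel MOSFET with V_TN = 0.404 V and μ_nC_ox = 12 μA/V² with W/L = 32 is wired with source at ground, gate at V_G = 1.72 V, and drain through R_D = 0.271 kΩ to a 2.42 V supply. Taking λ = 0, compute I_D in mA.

V_GS = V_G = 1.72 V, so V_ov = 1.72 − 0.404 = 1.32 V.
k_n = μ_nC_ox · (W/L) = 0.384 mA/V².
Assume saturation: I_D = ½ k_n V_ov² = 0.5 × 0.384 × 1.32² = 0.333 mA, giving V_DS = V_DD − I_D R_D = 2.42 − 0.333 × 0.271 = 2.33 V.
V_DS = 2.33 V ≥ V_ov = 1.32 V, confirming saturation.

I_D = 0.333 mA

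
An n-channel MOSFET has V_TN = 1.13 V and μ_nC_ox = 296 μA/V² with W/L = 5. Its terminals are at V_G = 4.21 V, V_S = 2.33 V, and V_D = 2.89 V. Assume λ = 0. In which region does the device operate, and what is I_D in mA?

Triode; I_D = 0.390 mA

V_GS = V_G − V_S = 4.21 − 2.33 = 1.88 V; V_DS = V_D − V_S = 2.89 − 2.33 = 0.56 V.
k_n = μ_nC_ox · (W/L) = 1.48 mA/V².
V_ov = V_GS − V_TN = 1.88 − 1.13 = 0.75 V.
Since V_DS = 0.56 V < V_ov = 0.75 V, the device is in the triode region.
I_D = k_n [V_ov · V_DS − ½ V_DS²] = 1.48 × [0.75 × 0.56 − 0.5 × 0.56²] = 0.39 mA.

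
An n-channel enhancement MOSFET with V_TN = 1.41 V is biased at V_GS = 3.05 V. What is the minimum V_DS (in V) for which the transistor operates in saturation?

V_DS,sat = 1.64 V

The boundary between triode and saturation is V_DS = V_GS − V_TN = V_ov.
V_ov = 3.05 − 1.41 = 1.64 V.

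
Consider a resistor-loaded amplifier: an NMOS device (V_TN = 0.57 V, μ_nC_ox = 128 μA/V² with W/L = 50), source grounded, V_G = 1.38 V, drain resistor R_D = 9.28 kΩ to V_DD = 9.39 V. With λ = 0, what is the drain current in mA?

I_D = 0.988 mA

V_GS = V_G = 1.38 V, so V_ov = 1.38 − 0.57 = 0.81 V.
k_n = μ_nC_ox · (W/L) = 6.4 mA/V².
Assume saturation: I_D = ½ k_n V_ov² = 0.5 × 6.4 × 0.81² = 2.1 mA, giving V_DS = V_DD − I_D R_D = 9.39 − 2.1 × 9.28 = -10.1 V.
But -10.1 V < V_ov = 0.81 V, so the device is actually in triode.
In triode I_D = k_n[V_ov V_DS − ½ V_DS²] and I_D = (V_DD − V_DS)/R_D. Equating: 29.7 V_DS² − 49.11 V_DS + 9.39 = 0, giving V_DS = 0.221 V (the root below V_ov).
I_D = (9.39 − 0.221) / 9.28 = 0.988 mA.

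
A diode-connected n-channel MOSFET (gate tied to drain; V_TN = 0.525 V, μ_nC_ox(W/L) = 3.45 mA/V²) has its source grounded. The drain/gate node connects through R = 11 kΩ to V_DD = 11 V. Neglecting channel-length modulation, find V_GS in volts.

With gate tied to drain, V_GS = V_DS ≥ V_GS − V_TN, so the device is in saturation.
KCL at the drain: ½ k_n (V_GS − V_TN)² = (V_DD − V_GS)/R.
Let x = V_GS − 0.525. Then 19 x² + x − 10.47 = 0, giving x = 0.717 V (positive root), so V_GS = 1.24 V.
I_D = (V_DD − V_GS)/R = (11 − 1.24) / 11 = 0.887 mA.

V_GS = 1.24 V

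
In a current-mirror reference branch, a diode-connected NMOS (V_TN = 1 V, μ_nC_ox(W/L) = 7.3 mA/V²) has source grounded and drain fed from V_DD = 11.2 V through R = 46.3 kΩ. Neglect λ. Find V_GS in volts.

V_GS = 1.24 V

With gate tied to drain, V_GS = V_DS ≥ V_GS − V_TN, so the device is in saturation.
KCL at the drain: ½ k_n (V_GS − V_TN)² = (V_DD − V_GS)/R.
Let x = V_GS − 1. Then 169 x² + x − 10.2 = 0, giving x = 0.243 V (positive root), so V_GS = 1.24 V.
I_D = (V_DD − V_GS)/R = (11.2 − 1.24) / 46.3 = 0.215 mA.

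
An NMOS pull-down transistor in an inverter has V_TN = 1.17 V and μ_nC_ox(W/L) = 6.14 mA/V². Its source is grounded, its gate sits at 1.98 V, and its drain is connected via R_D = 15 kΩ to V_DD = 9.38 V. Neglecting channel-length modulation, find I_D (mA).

V_GS = V_G = 1.98 V, so V_ov = 1.98 − 1.17 = 0.81 V.
Assume saturation: I_D = ½ k_n V_ov² = 0.5 × 6.14 × 0.81² = 2.01 mA, giving V_DS = V_DD − I_D R_D = 9.38 − 2.01 × 15 = -20.8 V.
But -20.8 V < V_ov = 0.81 V, so the device is actually in triode.
In triode I_D = k_n[V_ov V_DS − ½ V_DS²] and I_D = (V_DD − V_DS)/R_D. Equating: 46 V_DS² − 75.6 V_DS + 9.38 = 0, giving V_DS = 0.135 V (the root below V_ov).
I_D = (9.38 − 0.135) / 15 = 0.616 mA.

I_D = 0.616 mA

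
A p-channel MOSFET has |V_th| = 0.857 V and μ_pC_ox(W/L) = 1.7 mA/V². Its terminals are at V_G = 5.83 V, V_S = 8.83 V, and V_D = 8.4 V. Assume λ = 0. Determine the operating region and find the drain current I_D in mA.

V_SG = V_S − V_G = 8.83 − 5.83 = 3 V; V_SD = V_S − V_D = 8.83 − 8.4 = 0.43 V.
V_ov = V_SG − |V_th| = 3 − 0.857 = 2.14 V.
Since V_SD = 0.43 V < V_ov = 2.14 V, the device is in the triode region.
I_D = k_p [V_ov · V_SD − ½ V_SD²] = 1.7 × [2.14 × 0.43 − 0.5 × 0.43²] = 1.41 mA.

Triode; I_D = 1.41 mA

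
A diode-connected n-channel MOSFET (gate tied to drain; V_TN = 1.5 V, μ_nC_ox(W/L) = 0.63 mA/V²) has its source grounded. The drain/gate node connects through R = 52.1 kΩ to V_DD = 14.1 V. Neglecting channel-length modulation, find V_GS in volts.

V_GS = 2.35 V

With gate tied to drain, V_GS = V_DS ≥ V_GS − V_TN, so the device is in saturation.
KCL at the drain: ½ k_n (V_GS − V_TN)² = (V_DD − V_GS)/R.
Let x = V_GS − 1.5. Then 16.4 x² + x − 12.6 = 0, giving x = 0.846 V (positive root), so V_GS = 2.35 V.
I_D = (V_DD − V_GS)/R = (14.1 − 2.35) / 52.1 = 0.226 mA.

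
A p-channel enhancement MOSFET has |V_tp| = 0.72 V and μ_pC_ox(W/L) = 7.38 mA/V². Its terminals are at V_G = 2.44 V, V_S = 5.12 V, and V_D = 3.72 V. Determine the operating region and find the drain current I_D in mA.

Triode; I_D = 13.0 mA

V_SG = V_S − V_G = 5.12 − 2.44 = 2.68 V; V_SD = V_S − V_D = 5.12 − 3.72 = 1.4 V.
V_ov = V_SG − |V_tp| = 2.68 − 0.72 = 1.96 V.
Since V_SD = 1.4 V < V_ov = 1.96 V, the device is in the triode region.
I_D = k_p [V_ov · V_SD − ½ V_SD²] = 7.38 × [1.96 × 1.4 − 0.5 × 1.4²] = 13 mA.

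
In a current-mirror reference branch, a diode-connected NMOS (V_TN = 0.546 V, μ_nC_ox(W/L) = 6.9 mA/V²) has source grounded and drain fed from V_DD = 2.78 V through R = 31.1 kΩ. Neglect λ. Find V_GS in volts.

V_GS = 0.686 V

With gate tied to drain, V_GS = V_DS ≥ V_GS − V_TN, so the device is in saturation.
KCL at the drain: ½ k_n (V_GS − V_TN)² = (V_DD − V_GS)/R.
Let x = V_GS − 0.546. Then 107 x² + x − 2.234 = 0, giving x = 0.14 V (positive root), so V_GS = 0.686 V.
I_D = (V_DD − V_GS)/R = (2.78 − 0.686) / 31.1 = 0.0673 mA.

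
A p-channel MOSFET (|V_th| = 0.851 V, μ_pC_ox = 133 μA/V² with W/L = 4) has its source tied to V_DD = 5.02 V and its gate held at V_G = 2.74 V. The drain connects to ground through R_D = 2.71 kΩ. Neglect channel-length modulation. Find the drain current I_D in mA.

I_D = 0.543 mA

V_SG = V_DD − V_G = 5.02 − 2.74 = 2.28 V, so V_ov = 2.28 − 0.851 = 1.43 V.
k_p = μ_pC_ox · (W/L) = 0.532 mA/V².
Assume saturation: I_D = ½ k_p V_ov² = 0.5 × 0.532 × 1.43² = 0.543 mA, giving V_SD = V_DD − I_D R_D = 5.02 − 0.543 × 2.71 = 3.55 V.
V_SD = 3.55 V ≥ V_ov = 1.43 V, confirming saturation.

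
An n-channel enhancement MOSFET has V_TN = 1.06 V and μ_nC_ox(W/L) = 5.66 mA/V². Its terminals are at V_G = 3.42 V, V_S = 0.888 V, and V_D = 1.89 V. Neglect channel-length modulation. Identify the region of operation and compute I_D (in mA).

V_GS = V_G − V_S = 3.42 − 0.888 = 2.53 V; V_DS = V_D − V_S = 1.89 − 0.888 = 1 V.
V_ov = V_GS − V_TN = 2.53 − 1.06 = 1.47 V.
Since V_DS = 1 V < V_ov = 1.47 V, the device is in the triode region.
I_D = k_n [V_ov · V_DS − ½ V_DS²] = 5.66 × [1.47 × 1 − 0.5 × 1²] = 5.51 mA.

Triode; I_D = 5.51 mA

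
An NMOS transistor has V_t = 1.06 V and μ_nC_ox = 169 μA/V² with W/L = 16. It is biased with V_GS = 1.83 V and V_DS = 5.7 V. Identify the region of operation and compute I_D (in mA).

k_n = μ_nC_ox · (W/L) = 2.704 mA/V².
V_ov = V_GS − V_t = 1.83 − 1.06 = 0.77 V.
Since V_DS = 5.7 V ≥ V_ov = 0.77 V, the device is in saturation.
I_D = ½ k_n V_ov² = 0.5 × 2.704 × 0.77² = 0.802 mA.

Saturation; I_D = 0.802 mA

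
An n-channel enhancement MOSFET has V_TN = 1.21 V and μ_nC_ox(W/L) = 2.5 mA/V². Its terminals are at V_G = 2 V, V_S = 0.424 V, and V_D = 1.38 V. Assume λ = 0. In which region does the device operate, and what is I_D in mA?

Saturation; I_D = 0.167 mA

V_GS = V_G − V_S = 2 − 0.424 = 1.58 V; V_DS = V_D − V_S = 1.38 − 0.424 = 0.956 V.
V_ov = V_GS − V_TN = 1.58 − 1.21 = 0.366 V.
Since V_DS = 0.956 V ≥ V_ov = 0.366 V, the device is in saturation.
I_D = ½ k_n V_ov² = 0.5 × 2.5 × 0.366² = 0.167 mA.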